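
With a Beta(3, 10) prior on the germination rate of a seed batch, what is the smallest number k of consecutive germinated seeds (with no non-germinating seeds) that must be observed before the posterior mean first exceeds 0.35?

After k germinated seeds and 0 non-germinating seeds the posterior is Beta(3+k, 10), with mean (3+k)/(3+10+k).
Set (3+k)/(13+k) > 0.35 and solve: k > (0.35·13 − 3)/(1 − 0.35) = 2.385.
The smallest integer exceeding 2.385 is 3, and checking k=3: (6)/(16) = 0.3750 > 0.35.

k = 3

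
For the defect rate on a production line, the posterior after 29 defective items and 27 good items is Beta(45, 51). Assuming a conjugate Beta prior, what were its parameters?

Beta(16, 24)

A Beta(α, β) prior with s successes and f failures in binomial data gives a Beta(α+s, β+f) posterior.
So α = 45 − 29 = 16 and β = 51 − 27 = 24.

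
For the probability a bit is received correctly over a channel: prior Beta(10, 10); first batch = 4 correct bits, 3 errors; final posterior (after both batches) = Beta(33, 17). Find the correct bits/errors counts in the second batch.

Because Beta–binomial updating is additive in the counts, the combined data contributed (α_post−α_prior, β_post−β_prior) successes and failures.
Total across both batches: 33−10=23 correct bits, 17−10=7 errors.
Subtract the first batch: 23−4=19 correct bits and 7−3=4 errors.

19 correct bits and 4 errors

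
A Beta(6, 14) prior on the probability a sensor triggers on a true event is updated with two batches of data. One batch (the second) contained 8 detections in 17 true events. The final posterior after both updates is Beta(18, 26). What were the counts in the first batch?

4 detections and 3 misses

Because Beta–binomial updating is additive in the counts, the combined data contributed (α_post−α_prior, β_post−β_prior) successes and failures.
Total across both batches: 18−6=12 detections, 26−14=12 misses.
Subtract the second batch: 12−8=4 detections and 12−9=3 misses.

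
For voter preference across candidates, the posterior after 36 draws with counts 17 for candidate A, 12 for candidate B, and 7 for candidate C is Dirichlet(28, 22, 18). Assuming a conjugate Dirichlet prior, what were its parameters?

Dirichlet(11, 10, 11)

For a Dirichlet(α) prior with multinomial counts c, the posterior is Dirichlet(α + c) componentwise.
Subtract each count from the matching posterior parameter: 28−17=11, 22−12=10, 18−7=11.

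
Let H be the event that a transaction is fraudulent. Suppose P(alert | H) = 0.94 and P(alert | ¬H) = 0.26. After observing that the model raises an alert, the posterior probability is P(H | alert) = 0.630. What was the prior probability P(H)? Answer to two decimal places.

Bayes' rule in odds form gives O(H|E) = O(H)·[P(E|H)/P(E|¬H)], hence O(H) = O(H|E)/LR.
Posterior odds = 0.630/(1−0.630) = 1.7027. LR = 0.94/0.26 = 3.6154.
Prior odds = 1.7027/3.6154 = 0.4710, so P(H) = 0.4710/(1+0.4710) ≈ 0.32.

P(H) = 0.32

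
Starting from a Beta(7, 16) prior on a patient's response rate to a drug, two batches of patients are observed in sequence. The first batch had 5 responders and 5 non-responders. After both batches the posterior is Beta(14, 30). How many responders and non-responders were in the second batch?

2 responders and 9 non-responders

Sequential conjugate updates are equivalent to a single update on the pooled data, so total successes = posterior α − prior α and total failures = posterior β − prior β.
Total across both batches: 14−7=7 responders, 30−16=14 non-responders.
Subtract the first batch: 7−5=2 responders and 14−5=9 non-responders.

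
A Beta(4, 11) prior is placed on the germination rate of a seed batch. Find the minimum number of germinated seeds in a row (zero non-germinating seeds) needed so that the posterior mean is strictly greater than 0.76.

After k germinated seeds and 0 non-germinating seeds the posterior is Beta(4+k, 11), with mean (4+k)/(4+11+k).
Set (4+k)/(15+k) > 0.76 and solve: k > (0.76·15 − 4)/(1 − 0.76) = 30.833.
The smallest integer exceeding 30.833 is 31.

k = 31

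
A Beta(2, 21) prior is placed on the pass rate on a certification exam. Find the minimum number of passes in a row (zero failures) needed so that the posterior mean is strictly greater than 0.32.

k = 8

After k passes and 0 failures the posterior is Beta(2+k, 21), with mean (2+k)/(2+21+k).
Set (2+k)/(23+k) > 0.32 and solve: k > (0.32·23 − 2)/(1 − 0.32) = 7.882.
The smallest integer exceeding 7.882 is 8, and checking k=8: (10)/(31) = 0.3226 > 0.32.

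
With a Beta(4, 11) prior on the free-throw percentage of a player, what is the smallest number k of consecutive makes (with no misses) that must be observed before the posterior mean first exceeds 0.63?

k = 15

After k makes and 0 misses the posterior is Beta(4+k, 11), with mean (4+k)/(4+11+k).
Set (4+k)/(15+k) > 0.63 and solve: k > (0.63·15 − 4)/(1 − 0.63) = 14.730.
The smallest integer exceeding 14.730 is 15, and checking k=15: (19)/(30) = 0.6333 > 0.63.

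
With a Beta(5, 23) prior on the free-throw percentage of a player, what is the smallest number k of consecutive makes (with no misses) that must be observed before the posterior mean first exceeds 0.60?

After k makes and 0 misses the posterior is Beta(5+k, 23), with mean (5+k)/(5+23+k).
Set (5+k)/(28+k) > 0.60 and solve: k > (0.60·28 − 5)/(1 − 0.60) = 29.500.
The smallest integer exceeding 29.500 is 30.

k = 30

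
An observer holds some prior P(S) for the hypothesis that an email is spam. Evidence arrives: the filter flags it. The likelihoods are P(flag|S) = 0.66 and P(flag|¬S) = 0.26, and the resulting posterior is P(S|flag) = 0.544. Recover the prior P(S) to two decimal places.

P(S) = 0.32

In odds form, posterior odds = prior odds × likelihood ratio, so prior odds = posterior odds ÷ LR.
Posterior odds = 0.544/(1−0.544) = 1.1930. LR = 0.66/0.26 = 2.5385.
Prior odds = 1.1930/2.5385 = 0.4700, so P(S) = 0.4700/(1+0.4700) ≈ 0.32.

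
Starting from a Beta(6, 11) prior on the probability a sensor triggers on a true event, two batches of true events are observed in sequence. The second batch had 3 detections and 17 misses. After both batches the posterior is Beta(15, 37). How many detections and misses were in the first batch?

6 detections and 9 misses

Sequential conjugate updates are equivalent to a single update on the pooled data, so total successes = posterior α − prior α and total failures = posterior β − prior β.
Total across both batches: 15−6=9 detections, 37−11=26 misses.
Subtract the second batch: 9−3=6 detections and 26−17=9 misses.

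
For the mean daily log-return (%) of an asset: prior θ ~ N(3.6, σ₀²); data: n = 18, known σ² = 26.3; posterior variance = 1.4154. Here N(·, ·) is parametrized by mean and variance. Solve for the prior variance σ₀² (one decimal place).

σ₀² = 45.2

Posterior precision equals prior precision plus data precision: 1/σ_n² = 1/σ₀² + n/σ².
So 1/σ₀² = 1/1.4154 − 18/26.3 = 0.706514 − 0.684411 = 0.022103.
Hence σ₀² = 1/0.022103 ≈ 45.2.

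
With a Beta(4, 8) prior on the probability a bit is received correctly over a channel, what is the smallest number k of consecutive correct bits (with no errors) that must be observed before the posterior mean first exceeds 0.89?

After k correct bits and 0 errors the posterior is Beta(4+k, 8), with mean (4+k)/(4+8+k).
Set (4+k)/(12+k) > 0.89 and solve: k > (0.89·12 − 4)/(1 − 0.89) = 60.727.
The smallest integer exceeding 60.727 is 61.

k = 61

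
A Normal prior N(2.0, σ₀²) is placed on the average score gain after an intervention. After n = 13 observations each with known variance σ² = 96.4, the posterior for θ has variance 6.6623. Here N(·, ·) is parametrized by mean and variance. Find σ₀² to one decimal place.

σ₀² = 65.6

Posterior precision equals prior precision plus data precision: 1/σ_n² = 1/σ₀² + n/σ².
So 1/σ₀² = 1/6.6623 − 13/96.4 = 0.150098 − 0.134855 = 0.015243.
Hence σ₀² = 1/0.015243 ≈ 65.6.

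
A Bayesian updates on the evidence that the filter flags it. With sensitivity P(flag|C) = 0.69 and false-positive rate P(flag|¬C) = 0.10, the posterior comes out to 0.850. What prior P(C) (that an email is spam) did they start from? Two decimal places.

P(C) = 0.45

Bayes' rule in odds form gives O(C|E) = O(C)·[P(E|C)/P(E|¬C)], hence O(C) = O(C|E)/LR.
Posterior odds = 0.850/(1−0.850) = 5.6667. LR = 0.69/0.10 = 6.9000.
Prior odds = 5.6667/6.9000 = 0.8213, so P(C) = 0.8213/(1+0.8213) ≈ 0.45.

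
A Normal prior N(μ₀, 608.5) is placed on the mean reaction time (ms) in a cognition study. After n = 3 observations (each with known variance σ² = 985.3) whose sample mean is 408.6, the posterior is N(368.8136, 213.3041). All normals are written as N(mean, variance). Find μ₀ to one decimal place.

μ₀ = 295.1

With known observation variance, the Normal–Normal posterior has precision τ_n = τ₀ + n/σ² and mean μ_n = (τ₀μ₀ + (n/σ²)x̄)/τ_n.
Here τ₀ = 1/608.5 = 0.001643 and τ_data = 3/985.3 = 0.003045, so τ_n = 0.004688.
Rearranging for μ₀: μ₀ = (μ_n·τ_n − τ_data·x̄)/τ₀ = (368.8136·0.004688 − 0.003045·408.6) / 0.001643 = 0.484811/0.001643 ≈ 295.1.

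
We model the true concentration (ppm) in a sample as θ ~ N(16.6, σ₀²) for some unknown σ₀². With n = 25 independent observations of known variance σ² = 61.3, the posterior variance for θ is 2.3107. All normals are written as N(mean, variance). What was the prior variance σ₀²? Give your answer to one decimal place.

σ₀² = 40.1

For the Normal–Normal model with known σ², precisions add: τ_n = τ₀ + n/σ².
So 1/σ₀² = 1/2.3107 − 25/61.3 = 0.432769 − 0.407830 = 0.024939.
Hence σ₀² = 1/0.024939 ≈ 40.1.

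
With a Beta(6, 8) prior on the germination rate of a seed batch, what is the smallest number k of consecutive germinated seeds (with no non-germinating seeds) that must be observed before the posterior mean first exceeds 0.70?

k = 13

After k germinated seeds and 0 non-germinating seeds the posterior is Beta(6+k, 8), with mean (6+k)/(6+8+k).
Set (6+k)/(14+k) > 0.70 and solve: k > (0.70·14 − 6)/(1 − 0.70) = 12.667.
The smallest integer exceeding 12.667 is 13, and checking k=13: (19)/(27) = 0.7037 > 0.70.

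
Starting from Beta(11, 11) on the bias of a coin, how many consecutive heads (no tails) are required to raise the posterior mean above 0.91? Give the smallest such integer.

After k heads and 0 tails the posterior is Beta(11+k, 11), with mean (11+k)/(11+11+k).
Set (11+k)/(22+k) > 0.91 and solve: k > (0.91·22 − 11)/(1 − 0.91) = 100.222.
The smallest integer exceeding 100.222 is 101.

k = 101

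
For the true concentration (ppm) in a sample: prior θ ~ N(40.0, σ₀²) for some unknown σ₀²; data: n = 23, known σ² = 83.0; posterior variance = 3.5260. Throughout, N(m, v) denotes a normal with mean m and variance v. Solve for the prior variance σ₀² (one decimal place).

For the Normal–Normal model with known σ², precisions add: τ_n = τ₀ + n/σ².
So 1/σ₀² = 1/3.5260 − 23/83.0 = 0.283607 − 0.277108 = 0.006499.
Hence σ₀² = 1/0.006499 ≈ 153.9.

σ₀² = 153.9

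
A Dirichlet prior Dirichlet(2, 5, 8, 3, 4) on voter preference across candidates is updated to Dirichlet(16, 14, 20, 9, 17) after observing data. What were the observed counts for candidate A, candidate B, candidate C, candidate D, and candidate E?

counts (14, 9, 12, 6, 13)

For a Dirichlet(α) prior with multinomial counts c, the posterior is Dirichlet(α + c) componentwise.
Counts are posterior − prior componentwise: 16−2=14, 14−5=9, 20−8=12, 9−3=6, 17−4=13.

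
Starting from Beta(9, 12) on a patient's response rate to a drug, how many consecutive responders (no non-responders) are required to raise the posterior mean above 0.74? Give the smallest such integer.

After k responders and 0 non-responders the posterior is Beta(9+k, 12), with mean (9+k)/(9+12+k).
Set (9+k)/(21+k) > 0.74 and solve: k > (0.74·21 − 9)/(1 − 0.74) = 25.154.
The smallest integer exceeding 25.154 is 26, and checking k=26: (35)/(47) = 0.7447 > 0.74.

k = 26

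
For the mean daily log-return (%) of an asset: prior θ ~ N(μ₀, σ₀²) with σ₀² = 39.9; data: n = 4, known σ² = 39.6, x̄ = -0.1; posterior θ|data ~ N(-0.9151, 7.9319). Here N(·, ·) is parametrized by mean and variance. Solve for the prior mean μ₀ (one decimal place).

The posterior mean is a precision-weighted average: μ_n = (τ₀μ₀ + τ_data·x̄)/(τ₀+τ_data), with τ₀=1/σ₀² and τ_data=n/σ².
Here τ₀ = 1/39.9 = 0.025063 and τ_data = 4/39.6 = 0.101010, so τ_n = 0.126073.
Rearranging for μ₀: μ₀ = (μ_n·τ_n − τ_data·x̄)/τ₀ = (-0.9151·0.126073 − 0.101010·-0.1) / 0.025063 = -0.105268/0.025063 ≈ -4.2.

μ₀ = -4.2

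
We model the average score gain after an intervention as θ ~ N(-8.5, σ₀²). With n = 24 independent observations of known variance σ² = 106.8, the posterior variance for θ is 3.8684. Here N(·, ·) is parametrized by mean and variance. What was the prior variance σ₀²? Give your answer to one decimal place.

Posterior precision equals prior precision plus data precision: 1/σ_n² = 1/σ₀² + n/σ².
So 1/σ₀² = 1/3.8684 − 24/106.8 = 0.258505 − 0.224719 = 0.033786.
Hence σ₀² = 1/0.033786 ≈ 29.6.

σ₀² = 29.6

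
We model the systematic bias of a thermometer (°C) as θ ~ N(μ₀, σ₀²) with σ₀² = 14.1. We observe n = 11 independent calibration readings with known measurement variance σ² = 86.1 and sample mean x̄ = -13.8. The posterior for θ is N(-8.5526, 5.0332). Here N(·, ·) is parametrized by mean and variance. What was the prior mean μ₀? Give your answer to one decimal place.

μ₀ = 0.9

With known observation variance, the Normal–Normal posterior has precision τ_n = τ₀ + n/σ² and mean μ_n = (τ₀μ₀ + (n/σ²)x̄)/τ_n.
Here τ₀ = 1/14.1 = 0.070922 and τ_data = 11/86.1 = 0.127758, so τ_n = 0.198680.
Rearranging for μ₀: μ₀ = (μ_n·τ_n − τ_data·x̄)/τ₀ = (-8.5526·0.198680 − 0.127758·-13.8) / 0.070922 = 0.063830/0.070922 ≈ 0.9.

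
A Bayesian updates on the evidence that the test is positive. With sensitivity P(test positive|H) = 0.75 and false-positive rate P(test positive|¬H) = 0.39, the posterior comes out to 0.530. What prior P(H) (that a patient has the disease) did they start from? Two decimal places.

P(H) = 0.37

Bayes' rule in odds form gives O(H|E) = O(H)·[P(E|H)/P(E|¬H)], hence O(H) = O(H|E)/LR.
Posterior odds = 0.530/(1−0.530) = 1.1277. LR = 0.75/0.39 = 1.9231.
Prior odds = 1.1277/1.9231 = 0.5864, so P(H) = 0.5864/(1+0.5864) ≈ 0.37.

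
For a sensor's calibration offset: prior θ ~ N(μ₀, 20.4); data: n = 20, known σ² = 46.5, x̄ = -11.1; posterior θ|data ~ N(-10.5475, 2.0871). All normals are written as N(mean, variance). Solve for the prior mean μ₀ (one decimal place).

μ₀ = -5.7

With known observation variance, the Normal–Normal posterior has precision τ_n = τ₀ + n/σ² and mean μ_n = (τ₀μ₀ + (n/σ²)x̄)/τ_n.
Here τ₀ = 1/20.4 = 0.049020 and τ_data = 20/46.5 = 0.430108, so τ_n = 0.479128.
Rearranging for μ₀: μ₀ = (μ_n·τ_n − τ_data·x̄)/τ₀ = (-10.5475·0.479128 − 0.430108·-11.1) / 0.049020 = -0.279404/0.049020 ≈ -5.7.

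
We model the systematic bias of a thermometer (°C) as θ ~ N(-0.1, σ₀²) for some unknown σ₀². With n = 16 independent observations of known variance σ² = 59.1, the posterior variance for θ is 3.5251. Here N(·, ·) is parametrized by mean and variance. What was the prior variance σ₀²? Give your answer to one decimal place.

σ₀² = 77.2

For the Normal–Normal model with known σ², precisions add: τ_n = τ₀ + n/σ².
So 1/σ₀² = 1/3.5251 − 16/59.1 = 0.283680 − 0.270728 = 0.012952.
Hence σ₀² = 1/0.012952 ≈ 77.2.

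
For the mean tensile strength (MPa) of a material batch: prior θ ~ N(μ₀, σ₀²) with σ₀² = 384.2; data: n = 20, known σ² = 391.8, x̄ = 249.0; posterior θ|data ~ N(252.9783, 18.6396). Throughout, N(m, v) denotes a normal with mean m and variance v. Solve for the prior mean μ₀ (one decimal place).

μ₀ = 331.0

The posterior mean is a precision-weighted average: μ_n = (τ₀μ₀ + τ_data·x̄)/(τ₀+τ_data), with τ₀=1/σ₀² and τ_data=n/σ².
Here τ₀ = 1/384.2 = 0.002603 and τ_data = 20/391.8 = 0.051046, so τ_n = 0.053649.
Rearranging for μ₀: μ₀ = (μ_n·τ_n − τ_data·x̄)/τ₀ = (252.9783·0.053649 − 0.051046·249.0) / 0.002603 = 0.861579/0.002603 ≈ 331.0.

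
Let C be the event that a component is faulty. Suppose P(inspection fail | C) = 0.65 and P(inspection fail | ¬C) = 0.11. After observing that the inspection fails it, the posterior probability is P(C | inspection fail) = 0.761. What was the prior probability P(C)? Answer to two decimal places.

P(C) = 0.35

Bayes' rule in odds form gives O(C|E) = O(C)·[P(E|C)/P(E|¬C)], hence O(C) = O(C|E)/LR.
Posterior odds = 0.761/(1−0.761) = 3.1841. LR = 0.65/0.11 = 5.9091.
Prior odds = 3.1841/5.9091 = 0.5388, so P(C) = 0.5388/(1+0.5388) ≈ 0.35.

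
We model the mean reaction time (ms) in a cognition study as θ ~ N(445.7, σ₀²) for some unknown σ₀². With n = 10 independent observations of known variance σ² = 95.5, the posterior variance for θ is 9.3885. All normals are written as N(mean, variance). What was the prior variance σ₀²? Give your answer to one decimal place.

σ₀² = 555.2

For the Normal–Normal model with known σ², precisions add: τ_n = τ₀ + n/σ².
So 1/σ₀² = 1/9.3885 − 10/95.5 = 0.106513 − 0.104712 = 0.001801.
Hence σ₀² = 1/0.001801 ≈ 555.2.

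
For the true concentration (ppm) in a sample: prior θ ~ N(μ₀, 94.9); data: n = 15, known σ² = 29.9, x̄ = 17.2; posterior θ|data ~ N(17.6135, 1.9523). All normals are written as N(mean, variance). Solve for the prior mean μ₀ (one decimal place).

μ₀ = 37.3

The posterior mean is a precision-weighted average: μ_n = (τ₀μ₀ + τ_data·x̄)/(τ₀+τ_data), with τ₀=1/σ₀² and τ_data=n/σ².
Here τ₀ = 1/94.9 = 0.010537 and τ_data = 15/29.9 = 0.501672, so τ_n = 0.512209.
Rearranging for μ₀: μ₀ = (μ_n·τ_n − τ_data·x̄)/τ₀ = (17.6135·0.512209 − 0.501672·17.2) / 0.010537 = 0.393035/0.010537 ≈ 37.3.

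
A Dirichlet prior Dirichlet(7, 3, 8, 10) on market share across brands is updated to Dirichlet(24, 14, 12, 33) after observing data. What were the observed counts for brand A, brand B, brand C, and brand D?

For a Dirichlet(α) prior with multinomial counts c, the posterior is Dirichlet(α + c) componentwise.
Counts are posterior − prior componentwise: 24−7=17, 14−3=11, 12−8=4, 33−10=23.

counts (17, 11, 4, 23)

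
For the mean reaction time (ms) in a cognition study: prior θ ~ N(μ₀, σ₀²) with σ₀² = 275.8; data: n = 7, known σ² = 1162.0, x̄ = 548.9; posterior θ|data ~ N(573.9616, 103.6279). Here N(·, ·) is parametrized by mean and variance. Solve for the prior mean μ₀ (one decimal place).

The posterior mean is a precision-weighted average: μ_n = (τ₀μ₀ + τ_data·x̄)/(τ₀+τ_data), with τ₀=1/σ₀² and τ_data=n/σ².
Here τ₀ = 1/275.8 = 0.003626 and τ_data = 7/1162.0 = 0.006024, so τ_n = 0.009650.
Rearranging for μ₀: μ₀ = (μ_n·τ_n − τ_data·x̄)/τ₀ = (573.9616·0.009650 − 0.006024·548.9) / 0.003626 = 2.232156/0.003626 ≈ 615.6.

μ₀ = 615.6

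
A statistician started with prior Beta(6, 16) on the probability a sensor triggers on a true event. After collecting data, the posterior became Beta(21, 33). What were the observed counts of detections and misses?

A Beta(α, β) prior with s successes and f failures in binomial data gives a Beta(α+s, β+f) posterior.
Match parameters: s=21−6=15, f=33−16=17.

15 detections and 17 misses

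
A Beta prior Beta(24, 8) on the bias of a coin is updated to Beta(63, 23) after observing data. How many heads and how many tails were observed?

39 heads and 15 tails

Beta is conjugate to the binomial likelihood: posterior = Beta(a+s, b+f).
So s = 63 − 24 = 39 and f = 23 − 8 = 15.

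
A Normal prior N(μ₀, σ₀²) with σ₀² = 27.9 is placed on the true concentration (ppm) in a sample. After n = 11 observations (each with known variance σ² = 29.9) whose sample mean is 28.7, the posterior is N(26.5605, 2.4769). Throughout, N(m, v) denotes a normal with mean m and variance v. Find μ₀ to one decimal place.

μ₀ = 4.6

The posterior mean is a precision-weighted average: μ_n = (τ₀μ₀ + τ_data·x̄)/(τ₀+τ_data), with τ₀=1/σ₀² and τ_data=n/σ².
Here τ₀ = 1/27.9 = 0.035842 and τ_data = 11/29.9 = 0.367893, so τ_n = 0.403735.
Rearranging for μ₀: μ₀ = (μ_n·τ_n − τ_data·x̄)/τ₀ = (26.5605·0.403735 − 0.367893·28.7) / 0.035842 = 0.164874/0.035842 ≈ 4.6.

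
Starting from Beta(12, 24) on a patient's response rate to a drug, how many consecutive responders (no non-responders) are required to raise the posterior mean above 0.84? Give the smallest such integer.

k = 115

After k responders and 0 non-responders the posterior is Beta(12+k, 24), with mean (12+k)/(12+24+k).
Set (12+k)/(36+k) > 0.84 and solve: k > (0.84·36 − 12)/(1 − 0.84) = 114.000.
The smallest integer exceeding 114.000 is 115, and checking k=115: (127)/(151) = 0.8411 > 0.84.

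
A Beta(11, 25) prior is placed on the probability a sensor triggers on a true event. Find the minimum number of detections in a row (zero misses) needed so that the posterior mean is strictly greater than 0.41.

k = 7

After k detections and 0 misses the posterior is Beta(11+k, 25), with mean (11+k)/(11+25+k).
Set (11+k)/(36+k) > 0.41 and solve: k > (0.41·36 − 11)/(1 − 0.41) = 6.373.
The smallest integer exceeding 6.373 is 7, and checking k=7: (18)/(43) = 0.4186 > 0.41.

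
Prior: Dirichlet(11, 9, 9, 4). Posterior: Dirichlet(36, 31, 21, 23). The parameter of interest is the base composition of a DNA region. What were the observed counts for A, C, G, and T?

For a Dirichlet(α) prior with multinomial counts c, the posterior is Dirichlet(α + c) componentwise.
Counts are posterior − prior componentwise: 36−11=25, 31−9=22, 21−9=12, 23−4=19.

counts (25, 22, 12, 19)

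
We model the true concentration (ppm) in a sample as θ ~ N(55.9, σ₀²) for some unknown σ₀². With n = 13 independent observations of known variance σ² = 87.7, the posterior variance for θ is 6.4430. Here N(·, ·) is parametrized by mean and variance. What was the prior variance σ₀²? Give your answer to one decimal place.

Posterior precision equals prior precision plus data precision: 1/σ_n² = 1/σ₀² + n/σ².
So 1/σ₀² = 1/6.4430 − 13/87.7 = 0.155207 − 0.148233 = 0.006974.
Hence σ₀² = 1/0.006974 ≈ 143.4.

σ₀² = 143.4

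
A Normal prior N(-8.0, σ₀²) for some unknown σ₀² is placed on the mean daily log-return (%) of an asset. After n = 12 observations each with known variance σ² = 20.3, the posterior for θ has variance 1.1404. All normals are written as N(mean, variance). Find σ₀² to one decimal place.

σ₀² = 3.5

Posterior precision equals prior precision plus data precision: 1/σ_n² = 1/σ₀² + n/σ².
So 1/σ₀² = 1/1.1404 − 12/20.3 = 0.876885 − 0.591133 = 0.285752.
Hence σ₀² = 1/0.285752 ≈ 3.5.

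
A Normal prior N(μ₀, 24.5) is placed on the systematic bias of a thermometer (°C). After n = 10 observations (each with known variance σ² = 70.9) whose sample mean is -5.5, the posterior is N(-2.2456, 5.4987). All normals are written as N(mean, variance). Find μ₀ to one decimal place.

With known observation variance, the Normal–Normal posterior has precision τ_n = τ₀ + n/σ² and mean μ_n = (τ₀μ₀ + (n/σ²)x̄)/τ_n.
Here τ₀ = 1/24.5 = 0.040816 and τ_data = 10/70.9 = 0.141044, so τ_n = 0.181860.
Rearranging for μ₀: μ₀ = (μ_n·τ_n − τ_data·x̄)/τ₀ = (-2.2456·0.181860 − 0.141044·-5.5) / 0.040816 = 0.367357/0.040816 ≈ 9.0.

μ₀ = 9.0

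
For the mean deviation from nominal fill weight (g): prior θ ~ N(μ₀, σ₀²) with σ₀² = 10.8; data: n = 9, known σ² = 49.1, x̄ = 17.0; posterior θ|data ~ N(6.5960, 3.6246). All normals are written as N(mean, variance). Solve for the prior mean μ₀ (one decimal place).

The posterior mean is a precision-weighted average: μ_n = (τ₀μ₀ + τ_data·x̄)/(τ₀+τ_data), with τ₀=1/σ₀² and τ_data=n/σ².
Here τ₀ = 1/10.8 = 0.092593 and τ_data = 9/49.1 = 0.183299, so τ_n = 0.275892.
Rearranging for μ₀: μ₀ = (μ_n·τ_n − τ_data·x̄)/τ₀ = (6.5960·0.275892 − 0.183299·17.0) / 0.092593 = -1.296299/0.092593 ≈ -14.0.

μ₀ = -14.0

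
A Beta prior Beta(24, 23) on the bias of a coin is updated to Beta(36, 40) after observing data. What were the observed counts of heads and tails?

12 heads and 17 tails

A Beta(a, b) prior with s successes and f failures in binomial data gives a Beta(a+s, b+f) posterior.
Match parameters: s=36−24=12, f=40−23=17.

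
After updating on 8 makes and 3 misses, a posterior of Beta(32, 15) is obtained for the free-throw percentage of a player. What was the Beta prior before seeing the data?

Beta(24, 12)

Beta is conjugate to the binomial likelihood: posterior = Beta(a+s, b+f).
So a = 32 − 8 = 24 and b = 15 − 3 = 12.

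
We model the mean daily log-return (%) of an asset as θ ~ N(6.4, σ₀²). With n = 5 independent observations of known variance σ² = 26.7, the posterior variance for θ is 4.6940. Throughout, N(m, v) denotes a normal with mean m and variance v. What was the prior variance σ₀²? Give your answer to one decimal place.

Posterior precision equals prior precision plus data precision: 1/σ_n² = 1/σ₀² + n/σ².
So 1/σ₀² = 1/4.6940 − 5/26.7 = 0.213038 − 0.187266 = 0.025772.
Hence σ₀² = 1/0.025772 ≈ 38.8.

σ₀² = 38.8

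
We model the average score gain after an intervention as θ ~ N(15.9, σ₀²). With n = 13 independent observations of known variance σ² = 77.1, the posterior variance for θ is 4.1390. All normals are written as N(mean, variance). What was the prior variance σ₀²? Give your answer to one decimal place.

For the Normal–Normal model with known σ², precisions add: τ_n = τ₀ + n/σ².
So 1/σ₀² = 1/4.1390 − 13/77.1 = 0.241604 − 0.168612 = 0.072992.
Hence σ₀² = 1/0.072992 ≈ 13.7.

σ₀² = 13.7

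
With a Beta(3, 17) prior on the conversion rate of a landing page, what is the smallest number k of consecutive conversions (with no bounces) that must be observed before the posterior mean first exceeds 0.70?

After k conversions and 0 bounces the posterior is Beta(3+k, 17), with mean (3+k)/(3+17+k).
Set (3+k)/(20+k) > 0.70 and solve: k > (0.70·20 − 3)/(1 − 0.70) = 36.667.
The smallest integer exceeding 36.667 is 37.

k = 37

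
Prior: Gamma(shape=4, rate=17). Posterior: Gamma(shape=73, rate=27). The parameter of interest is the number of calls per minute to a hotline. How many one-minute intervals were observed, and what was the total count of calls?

Gamma–Poisson conjugacy: posterior shape = α + Σxᵢ, posterior rate = β + n.
Matching: Σxᵢ = 73 − 4 = 69 and n = 27 − 17 = 10.

n = 10 one-minute intervals with total 69 calls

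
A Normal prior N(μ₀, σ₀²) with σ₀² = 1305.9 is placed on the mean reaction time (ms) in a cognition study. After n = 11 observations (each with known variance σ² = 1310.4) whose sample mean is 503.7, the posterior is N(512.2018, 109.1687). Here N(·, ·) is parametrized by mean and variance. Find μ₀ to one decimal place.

With known observation variance, the Normal–Normal posterior has precision τ_n = τ₀ + n/σ² and mean μ_n = (τ₀μ₀ + (n/σ²)x̄)/τ_n.
Here τ₀ = 1/1305.9 = 0.000766 and τ_data = 11/1310.4 = 0.008394, so τ_n = 0.009160.
Rearranging for μ₀: μ₀ = (μ_n·τ_n − τ_data·x̄)/τ₀ = (512.2018·0.009160 − 0.008394·503.7) / 0.000766 = 0.463711/0.000766 ≈ 605.4.

μ₀ = 605.4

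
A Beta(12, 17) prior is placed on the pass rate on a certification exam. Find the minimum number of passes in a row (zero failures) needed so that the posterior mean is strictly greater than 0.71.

After k passes and 0 failures the posterior is Beta(12+k, 17), with mean (12+k)/(12+17+k).
Set (12+k)/(29+k) > 0.71 and solve: k > (0.71·29 − 12)/(1 − 0.71) = 29.621.
The smallest integer exceeding 29.621 is 30.

k = 30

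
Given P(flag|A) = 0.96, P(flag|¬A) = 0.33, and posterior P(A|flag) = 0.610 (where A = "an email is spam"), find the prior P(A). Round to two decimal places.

Bayes' rule in odds form gives O(A|E) = O(A)·[P(E|A)/P(E|¬A)], hence O(A) = O(A|E)/LR.
Posterior odds = 0.610/(1−0.610) = 1.5641. LR = 0.96/0.33 = 2.9091.
Prior odds = 1.5641/2.9091 = 0.5377, so P(A) = 0.5377/(1+0.5377) ≈ 0.35.

P(A) = 0.35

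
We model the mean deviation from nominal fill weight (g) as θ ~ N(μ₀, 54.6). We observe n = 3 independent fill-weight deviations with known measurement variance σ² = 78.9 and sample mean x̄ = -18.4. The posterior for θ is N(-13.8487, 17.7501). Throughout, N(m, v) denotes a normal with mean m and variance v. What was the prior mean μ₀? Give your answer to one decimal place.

μ₀ = -4.4

With known observation variance, the Normal–Normal posterior has precision τ_n = τ₀ + n/σ² and mean μ_n = (τ₀μ₀ + (n/σ²)x̄)/τ_n.
Here τ₀ = 1/54.6 = 0.018315 and τ_data = 3/78.9 = 0.038023, so τ_n = 0.056338.
Rearranging for μ₀: μ₀ = (μ_n·τ_n − τ_data·x̄)/τ₀ = (-13.8487·0.056338 − 0.038023·-18.4) / 0.018315 = -0.080585/0.018315 ≈ -4.4.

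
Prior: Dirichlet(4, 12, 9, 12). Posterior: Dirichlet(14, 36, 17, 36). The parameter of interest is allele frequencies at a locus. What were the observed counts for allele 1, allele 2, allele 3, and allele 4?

For a Dirichlet(α) prior with multinomial counts c, the posterior is Dirichlet(α + c) componentwise.
Counts are posterior − prior componentwise: 14−4=10, 36−12=24, 17−9=8, 36−12=24.

counts (10, 24, 8, 24)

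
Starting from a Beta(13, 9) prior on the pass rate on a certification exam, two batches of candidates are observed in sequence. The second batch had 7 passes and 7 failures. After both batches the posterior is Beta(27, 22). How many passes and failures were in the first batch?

Sequential conjugate updates are equivalent to a single update on the pooled data, so total successes = posterior α − prior α and total failures = posterior β − prior β.
Total across both batches: 27−13=14 passes, 22−9=13 failures.
Subtract the second batch: 14−7=7 passes and 13−7=6 failures.

7 passes and 6 failures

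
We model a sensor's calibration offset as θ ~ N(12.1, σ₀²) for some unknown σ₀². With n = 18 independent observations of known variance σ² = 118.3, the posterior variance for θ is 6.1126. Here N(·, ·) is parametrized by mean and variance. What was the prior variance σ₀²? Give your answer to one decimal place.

σ₀² = 87.4

Posterior precision equals prior precision plus data precision: 1/σ_n² = 1/σ₀² + n/σ².
So 1/σ₀² = 1/6.1126 − 18/118.3 = 0.163597 − 0.152156 = 0.011441.
Hence σ₀² = 1/0.011441 ≈ 87.4.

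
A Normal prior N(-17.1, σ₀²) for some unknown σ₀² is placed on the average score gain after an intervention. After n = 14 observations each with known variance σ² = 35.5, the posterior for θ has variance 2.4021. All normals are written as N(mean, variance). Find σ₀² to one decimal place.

For the Normal–Normal model with known σ², precisions add: τ_n = τ₀ + n/σ².
So 1/σ₀² = 1/2.4021 − 14/35.5 = 0.416302 − 0.394366 = 0.021936.
Hence σ₀² = 1/0.021936 ≈ 45.6.

σ₀² = 45.6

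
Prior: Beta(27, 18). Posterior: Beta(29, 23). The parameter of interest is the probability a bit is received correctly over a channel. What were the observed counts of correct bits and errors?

Under Beta–binomial conjugacy the posterior parameters are (a+s, b+f).
So s = 29 − 27 = 2 and f = 23 − 18 = 5.

2 correct bits and 5 errors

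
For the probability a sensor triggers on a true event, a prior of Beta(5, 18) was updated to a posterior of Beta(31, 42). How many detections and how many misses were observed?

26 detections and 24 misses

A Beta(α, β) prior with s successes and f failures in binomial data gives a Beta(α+s, β+f) posterior.
So s = 31 − 5 = 26 and f = 42 − 18 = 24.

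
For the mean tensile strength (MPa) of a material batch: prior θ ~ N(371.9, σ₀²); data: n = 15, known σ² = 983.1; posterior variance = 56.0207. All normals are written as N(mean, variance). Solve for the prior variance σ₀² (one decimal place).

For the Normal–Normal model with known σ², precisions add: τ_n = τ₀ + n/σ².
So 1/σ₀² = 1/56.0207 − 15/983.1 = 0.017851 − 0.015258 = 0.002593.
Hence σ₀² = 1/0.002593 ≈ 385.7.

σ₀² = 385.7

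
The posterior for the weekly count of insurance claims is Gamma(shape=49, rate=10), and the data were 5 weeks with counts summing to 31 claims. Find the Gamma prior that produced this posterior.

Gamma–Poisson conjugacy: posterior shape = α + Σxᵢ, posterior rate = β + n.
So α = 49 − 31 = 18 and β = 10 − 5 = 5.

Gamma(shape=18, rate=5)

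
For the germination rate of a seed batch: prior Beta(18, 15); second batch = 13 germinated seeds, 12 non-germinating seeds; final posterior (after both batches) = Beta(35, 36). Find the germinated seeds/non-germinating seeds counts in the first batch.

4 germinated seeds and 9 non-germinating seeds

Because Beta–binomial updating is additive in the counts, the combined data contributed (α_post−α_prior, β_post−β_prior) successes and failures.
Total across both batches: 35−18=17 germinated seeds, 36−15=21 non-germinating seeds.
Subtract the second batch: 17−13=4 germinated seeds and 21−12=9 non-germinating seeds.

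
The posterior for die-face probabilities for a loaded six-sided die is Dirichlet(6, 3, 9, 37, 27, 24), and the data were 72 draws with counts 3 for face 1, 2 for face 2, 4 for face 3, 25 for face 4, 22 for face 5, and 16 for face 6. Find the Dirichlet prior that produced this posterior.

For a Dirichlet(α) prior with multinomial counts c, the posterior is Dirichlet(α + c) componentwise.
Subtract each count from the matching posterior parameter: 6−3=3, 3−2=1, 9−4=5, 37−25=12, 27−22=5, 24−16=8.

Dirichlet(3, 1, 5, 12, 5, 8)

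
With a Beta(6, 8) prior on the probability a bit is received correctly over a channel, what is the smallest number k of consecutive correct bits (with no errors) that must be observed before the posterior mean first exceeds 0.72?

k = 15

After k correct bits and 0 errors the posterior is Beta(6+k, 8), with mean (6+k)/(6+8+k).
Set (6+k)/(14+k) > 0.72 and solve: k > (0.72·14 − 6)/(1 − 0.72) = 14.571.
The smallest integer exceeding 14.571 is 15, and checking k=15: (21)/(29) = 0.7241 > 0.72.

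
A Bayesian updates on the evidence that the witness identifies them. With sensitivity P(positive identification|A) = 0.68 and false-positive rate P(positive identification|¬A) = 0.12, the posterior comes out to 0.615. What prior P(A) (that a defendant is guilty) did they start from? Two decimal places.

P(A) = 0.22

In odds form, posterior odds = prior odds × likelihood ratio, so prior odds = posterior odds ÷ LR.
Posterior odds = 0.615/(1−0.615) = 1.5974. LR = 0.68/0.12 = 5.6667.
Prior odds = 1.5974/5.6667 = 0.2819, so P(A) = 0.2819/(1+0.2819) ≈ 0.22.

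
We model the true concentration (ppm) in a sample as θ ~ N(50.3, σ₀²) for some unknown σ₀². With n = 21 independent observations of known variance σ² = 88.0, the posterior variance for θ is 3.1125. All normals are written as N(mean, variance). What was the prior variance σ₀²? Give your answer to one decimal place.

σ₀² = 12.1

Posterior precision equals prior precision plus data precision: 1/σ_n² = 1/σ₀² + n/σ².
So 1/σ₀² = 1/3.1125 − 21/88.0 = 0.321285 − 0.238636 = 0.082649.
Hence σ₀² = 1/0.082649 ≈ 12.1.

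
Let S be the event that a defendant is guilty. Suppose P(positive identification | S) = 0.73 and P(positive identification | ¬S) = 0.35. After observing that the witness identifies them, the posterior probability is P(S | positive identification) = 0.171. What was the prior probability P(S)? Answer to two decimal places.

In odds form, posterior odds = prior odds × likelihood ratio, so prior odds = posterior odds ÷ LR.
Posterior odds = 0.171/(1−0.171) = 0.2063. LR = 0.73/0.35 = 2.0857.
Prior odds = 0.2063/2.0857 = 0.0989, so P(S) = 0.0989/(1+0.0989) ≈ 0.09.

P(S) = 0.09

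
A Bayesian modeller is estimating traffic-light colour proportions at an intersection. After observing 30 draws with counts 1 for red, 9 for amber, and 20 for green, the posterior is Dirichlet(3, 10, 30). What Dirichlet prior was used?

For a Dirichlet(α) prior with multinomial counts c, the posterior is Dirichlet(α + c) componentwise.
Subtract each count from the matching posterior parameter: 3−1=2, 10−9=1, 30−20=10.

Dirichlet(2, 1, 10)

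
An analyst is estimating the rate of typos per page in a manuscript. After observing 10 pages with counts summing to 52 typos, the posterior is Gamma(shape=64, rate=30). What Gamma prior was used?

A Gamma(α, β) prior (rate parametrization) on a Poisson rate with n observations summing to S gives posterior Gamma(α+S, β+n).
So α = 64 − 52 = 12 and β = 30 − 10 = 20.

Gamma(shape=12, rate=20)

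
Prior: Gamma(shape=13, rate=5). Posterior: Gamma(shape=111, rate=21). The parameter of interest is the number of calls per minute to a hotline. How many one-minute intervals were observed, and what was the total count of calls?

Gamma–Poisson conjugacy: posterior shape = α + Σxᵢ, posterior rate = β + n.
Matching: Σxᵢ = 111 − 13 = 98 and n = 21 − 5 = 16.

n = 16 one-minute intervals with total 98 calls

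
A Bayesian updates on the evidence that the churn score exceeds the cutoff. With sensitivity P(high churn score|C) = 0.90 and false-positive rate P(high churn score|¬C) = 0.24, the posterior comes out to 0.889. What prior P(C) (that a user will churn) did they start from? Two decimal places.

In odds form, posterior odds = prior odds × likelihood ratio, so prior odds = posterior odds ÷ LR.
Posterior odds = 0.889/(1−0.889) = 8.0090. LR = 0.90/0.24 = 3.7500.
Prior odds = 8.0090/3.7500 = 2.1357, so P(C) = 2.1357/(1+2.1357) ≈ 0.68.

P(C) = 0.68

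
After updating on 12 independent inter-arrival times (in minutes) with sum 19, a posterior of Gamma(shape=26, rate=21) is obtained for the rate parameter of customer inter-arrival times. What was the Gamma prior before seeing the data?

Gamma(shape=14, rate=2)

For an exponential likelihood with a Gamma(α, β) prior on the rate, n observations with total T give posterior Gamma(α+n, β+T).
So α = 26 − 12 = 14 and β = 21 − 19 = 2.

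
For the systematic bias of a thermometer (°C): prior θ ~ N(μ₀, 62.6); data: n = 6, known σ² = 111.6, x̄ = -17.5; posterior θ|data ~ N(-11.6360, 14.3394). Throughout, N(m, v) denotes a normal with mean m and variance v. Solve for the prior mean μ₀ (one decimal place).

With known observation variance, the Normal–Normal posterior has precision τ_n = τ₀ + n/σ² and mean μ_n = (τ₀μ₀ + (n/σ²)x̄)/τ_n.
Here τ₀ = 1/62.6 = 0.015974 and τ_data = 6/111.6 = 0.053763, so τ_n = 0.069737.
Rearranging for μ₀: μ₀ = (μ_n·τ_n − τ_data·x̄)/τ₀ = (-11.6360·0.069737 − 0.053763·-17.5) / 0.015974 = 0.129393/0.015974 ≈ 8.1.

μ₀ = 8.1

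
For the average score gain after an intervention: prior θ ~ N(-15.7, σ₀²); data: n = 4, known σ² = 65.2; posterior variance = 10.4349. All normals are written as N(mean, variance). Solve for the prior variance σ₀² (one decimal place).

σ₀² = 29.0

For the Normal–Normal model with known σ², precisions add: τ_n = τ₀ + n/σ².
So 1/σ₀² = 1/10.4349 − 4/65.2 = 0.095832 − 0.061350 = 0.034482.
Hence σ₀² = 1/0.034482 ≈ 29.0.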